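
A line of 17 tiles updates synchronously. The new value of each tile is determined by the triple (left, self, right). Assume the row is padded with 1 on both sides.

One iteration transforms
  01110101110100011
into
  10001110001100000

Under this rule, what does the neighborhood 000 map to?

At position 13 the neighborhood is 000; the next row has 0 there.

0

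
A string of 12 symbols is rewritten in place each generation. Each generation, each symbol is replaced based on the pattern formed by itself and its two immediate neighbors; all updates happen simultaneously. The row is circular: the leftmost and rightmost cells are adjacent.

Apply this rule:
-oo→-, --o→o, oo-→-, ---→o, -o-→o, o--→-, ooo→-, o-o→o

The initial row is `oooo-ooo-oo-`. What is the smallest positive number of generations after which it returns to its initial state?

generation 1: ----o---o--o
generation 2: -oooo-ooo-oo
generation 3: o----o---o--
generation 4: o-oooo-ooo-o
generation 5: -o----o---o-
generation 6: oo-oooo-ooo-
generation 7: --o----o---o
generation 8: -oo-oooo-ooo
generation 9: o--o----o---
generation 10: o-oo-oooo-oo
generation 11: -o--o----o--
generation 12: oo-oo-oooo-o
generation 13: --o--o----o-
generation 14: ooo-oo-oooo-
generation 15: ---o--o----o
generation 16: -ooo-oo-oooo
generation 17: o---o--o----
generation 18: o-ooo-oo-ooo
generation 19: -o---o--o---
generation 20: oo-ooo-oo-oo
generation 21: --o---o--o--
generation 22: ooo-ooo-oo-o
generation 23: ---o---o--o-
generation 24: oooo-ooo-oo-

24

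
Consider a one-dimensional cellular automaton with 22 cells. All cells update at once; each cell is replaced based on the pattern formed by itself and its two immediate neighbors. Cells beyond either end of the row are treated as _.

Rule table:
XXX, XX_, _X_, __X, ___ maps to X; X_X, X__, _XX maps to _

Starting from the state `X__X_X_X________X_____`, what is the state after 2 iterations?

X__X_X_X__XXXXXXX__XXX

X_XX_X_X_XXXXXXXX_XXXX
X__X_X_X__XXXXXXX__XXX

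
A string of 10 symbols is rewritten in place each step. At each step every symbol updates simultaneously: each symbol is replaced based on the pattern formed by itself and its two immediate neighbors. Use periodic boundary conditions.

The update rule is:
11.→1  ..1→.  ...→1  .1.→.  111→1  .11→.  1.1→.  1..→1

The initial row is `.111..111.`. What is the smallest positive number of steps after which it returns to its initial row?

step 1: ..111..111
step 2: 1..111..11
step 3: 11..111..1
step 4: 111..111..
step 5: .111..111.

5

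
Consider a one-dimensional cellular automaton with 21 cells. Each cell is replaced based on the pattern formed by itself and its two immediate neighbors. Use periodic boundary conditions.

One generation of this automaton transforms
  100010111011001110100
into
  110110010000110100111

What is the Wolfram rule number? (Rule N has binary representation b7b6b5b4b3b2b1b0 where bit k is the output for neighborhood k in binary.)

150

position 7: 111 → 1  (bit 7 = 1)
position 8: 110 → 0  (bit 6 = 0)
position 5: 101 → 0  (bit 5 = 0)
position 1: 100 → 1  (bit 4 = 1)
position 6: 011 → 0  (bit 3 = 0)
position 0: 010 → 1  (bit 2 = 1)
position 3: 001 → 1  (bit 1 = 1)
position 2: 000 → 0  (bit 0 = 0)
bits b7..b0 = 10010110 = 150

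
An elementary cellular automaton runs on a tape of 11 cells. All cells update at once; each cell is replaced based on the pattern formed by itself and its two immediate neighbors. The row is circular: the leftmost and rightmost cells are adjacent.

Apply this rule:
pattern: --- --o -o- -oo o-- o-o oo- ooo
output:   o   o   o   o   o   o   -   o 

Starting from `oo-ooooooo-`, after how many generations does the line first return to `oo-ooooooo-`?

11

o-ooooooo-o
-ooooooo-oo
ooooooo-oo-
oooooo-oo-o
ooooo-oo-oo
oooo-oo-ooo
ooo-oo-oooo
oo-oo-ooooo
o-oo-oooooo
-oo-ooooooo
oo-ooooooo-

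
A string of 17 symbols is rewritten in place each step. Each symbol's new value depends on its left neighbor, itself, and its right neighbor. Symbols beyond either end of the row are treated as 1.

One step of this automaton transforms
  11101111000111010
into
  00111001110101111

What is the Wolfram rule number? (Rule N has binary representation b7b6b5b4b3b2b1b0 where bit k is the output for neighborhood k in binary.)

position 0: 111 → 0  (bit 7 = 0)
position 2: 110 → 1  (bit 6 = 1)
position 3: 101 → 1  (bit 5 = 1)
position 8: 100 → 1  (bit 4 = 1)
position 4: 011 → 1  (bit 3 = 1)
position 15: 010 → 1  (bit 2 = 1)
position 10: 001 → 0  (bit 1 = 0)
position 9: 000 → 1  (bit 0 = 1)
bits b7..b0 = 01111101 = 125

125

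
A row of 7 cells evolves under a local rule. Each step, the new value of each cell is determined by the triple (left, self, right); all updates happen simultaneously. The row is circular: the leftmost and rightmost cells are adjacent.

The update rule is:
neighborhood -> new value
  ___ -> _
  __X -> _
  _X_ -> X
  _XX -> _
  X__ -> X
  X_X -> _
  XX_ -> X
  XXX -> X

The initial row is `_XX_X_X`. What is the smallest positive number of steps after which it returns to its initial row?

14

__X_X_X
X_X_X_X
X_X_X__
X_X_XX_
X_X__X_
X_XX_X_
X__X_X_
XX_X_X_
_X_X_X_
_X_X_XX
_X_X__X
_X_XX_X
_X__X_X
_XX_X_X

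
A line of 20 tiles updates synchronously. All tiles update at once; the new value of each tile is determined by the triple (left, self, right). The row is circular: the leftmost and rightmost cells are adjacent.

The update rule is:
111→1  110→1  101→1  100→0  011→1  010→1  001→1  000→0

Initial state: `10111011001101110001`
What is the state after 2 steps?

11111111111111110111

11111111011111110011
11111111111111110111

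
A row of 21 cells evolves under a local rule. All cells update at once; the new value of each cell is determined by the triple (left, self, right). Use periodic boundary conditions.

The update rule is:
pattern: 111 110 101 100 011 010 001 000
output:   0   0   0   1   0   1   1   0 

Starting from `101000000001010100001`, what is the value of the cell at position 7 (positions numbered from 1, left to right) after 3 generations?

generation 1: 001100000011010110010
generation 2: 010010000100010001111
generation 3: 011111001110111010000
position 7 holds 0

0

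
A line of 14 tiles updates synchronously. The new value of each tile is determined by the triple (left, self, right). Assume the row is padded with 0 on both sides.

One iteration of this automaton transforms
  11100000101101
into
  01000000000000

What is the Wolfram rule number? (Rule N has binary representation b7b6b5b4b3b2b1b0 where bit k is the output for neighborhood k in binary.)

position 1: 111 → 1  (bit 7 = 1)
position 2: 110 → 0  (bit 6 = 0)
position 9: 101 → 0  (bit 5 = 0)
position 3: 100 → 0  (bit 4 = 0)
position 0: 011 → 0  (bit 3 = 0)
position 8: 010 → 0  (bit 2 = 0)
position 7: 001 → 0  (bit 1 = 0)
position 4: 000 → 0  (bit 0 = 0)
bits b7..b0 = 10000000 = 128

128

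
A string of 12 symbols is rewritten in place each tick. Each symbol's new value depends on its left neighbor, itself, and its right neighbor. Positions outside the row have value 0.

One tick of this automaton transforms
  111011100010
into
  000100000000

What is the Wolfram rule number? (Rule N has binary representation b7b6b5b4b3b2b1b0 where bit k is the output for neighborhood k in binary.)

32

position 1: 111 → 0  (bit 7 = 0)
position 2: 110 → 0  (bit 6 = 0)
position 3: 101 → 1  (bit 5 = 1)
position 7: 100 → 0  (bit 4 = 0)
position 0: 011 → 0  (bit 3 = 0)
position 10: 010 → 0  (bit 2 = 0)
position 9: 001 → 0  (bit 1 = 0)
position 8: 000 → 0  (bit 0 = 0)
bits b7..b0 = 00100000 = 32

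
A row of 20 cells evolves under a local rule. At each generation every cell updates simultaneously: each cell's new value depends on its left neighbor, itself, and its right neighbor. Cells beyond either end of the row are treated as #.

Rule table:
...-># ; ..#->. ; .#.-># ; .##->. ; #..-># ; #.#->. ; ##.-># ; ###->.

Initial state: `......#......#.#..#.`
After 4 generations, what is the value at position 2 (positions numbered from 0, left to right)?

#####.######.#.##.#.
....#......#.#..#.#.
###.######.#.##.#.#.
..#......#.#..#.#.#.
position 2 holds #

#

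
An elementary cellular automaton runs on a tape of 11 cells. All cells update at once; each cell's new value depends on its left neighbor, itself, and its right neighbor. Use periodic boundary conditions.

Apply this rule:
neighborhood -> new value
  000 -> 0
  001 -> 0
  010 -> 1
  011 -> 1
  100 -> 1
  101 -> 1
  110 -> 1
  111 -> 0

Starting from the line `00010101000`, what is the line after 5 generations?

11010110111

generation 1: 00011111100
generation 2: 00010000110
generation 3: 00011000111
generation 4: 10011100101
generation 5: 11010110111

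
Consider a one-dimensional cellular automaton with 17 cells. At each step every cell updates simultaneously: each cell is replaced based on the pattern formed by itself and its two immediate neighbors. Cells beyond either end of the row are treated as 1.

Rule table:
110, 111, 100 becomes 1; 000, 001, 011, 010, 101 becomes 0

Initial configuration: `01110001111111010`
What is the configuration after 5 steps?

11110011100011110

step 1: 00111000111111000
step 2: 10011100011111100
step 3: 11001110001111110
step 4: 11100111000111110
step 5: 11110011100011110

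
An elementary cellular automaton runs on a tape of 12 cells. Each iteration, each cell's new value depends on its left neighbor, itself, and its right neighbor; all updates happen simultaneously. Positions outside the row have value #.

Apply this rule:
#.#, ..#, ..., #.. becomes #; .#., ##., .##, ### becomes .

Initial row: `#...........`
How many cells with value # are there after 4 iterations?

1

.###########
#...........  (repeats iteration 0; period 2)
iteration 4: #...........
count of #: 1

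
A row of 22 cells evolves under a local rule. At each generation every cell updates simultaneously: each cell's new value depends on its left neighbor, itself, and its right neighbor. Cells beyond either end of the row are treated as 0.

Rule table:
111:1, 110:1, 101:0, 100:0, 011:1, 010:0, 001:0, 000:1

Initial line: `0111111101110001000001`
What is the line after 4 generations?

generation 1: 0111111101110100011100
generation 2: 0111111101110001011101
generation 3: 0111111101110100011100  (repeats generation 1; period 2)
generation 4: 0111111101110001011101

0111111101110001011101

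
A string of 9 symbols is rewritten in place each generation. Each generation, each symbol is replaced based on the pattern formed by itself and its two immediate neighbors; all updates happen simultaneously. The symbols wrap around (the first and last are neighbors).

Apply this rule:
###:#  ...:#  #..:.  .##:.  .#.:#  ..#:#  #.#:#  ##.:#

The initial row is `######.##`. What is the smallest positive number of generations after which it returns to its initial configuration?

9

#######.#
########.
.########
#.#######
##.######
###.#####
####.####
#####.###
######.##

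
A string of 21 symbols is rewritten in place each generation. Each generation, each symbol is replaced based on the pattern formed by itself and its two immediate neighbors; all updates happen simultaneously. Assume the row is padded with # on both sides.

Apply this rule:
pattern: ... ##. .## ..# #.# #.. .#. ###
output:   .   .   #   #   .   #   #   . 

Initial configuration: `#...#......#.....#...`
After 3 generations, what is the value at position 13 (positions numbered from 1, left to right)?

#

.#.###....###...###.#
.#.#..#..##..#.##...#
.#.#######.###.#.#.##
position 13 holds #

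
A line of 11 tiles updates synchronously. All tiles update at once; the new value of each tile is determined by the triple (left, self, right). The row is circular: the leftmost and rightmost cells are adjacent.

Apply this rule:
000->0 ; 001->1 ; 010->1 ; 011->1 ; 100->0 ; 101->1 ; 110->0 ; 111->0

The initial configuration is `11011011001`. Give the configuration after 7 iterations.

iteration 1: 00110110011
iteration 2: 01101100110
iteration 3: 11011001100
iteration 4: 10110011001
iteration 5: 01100110011
iteration 6: 11001100110
iteration 7: 10011001101

10011001101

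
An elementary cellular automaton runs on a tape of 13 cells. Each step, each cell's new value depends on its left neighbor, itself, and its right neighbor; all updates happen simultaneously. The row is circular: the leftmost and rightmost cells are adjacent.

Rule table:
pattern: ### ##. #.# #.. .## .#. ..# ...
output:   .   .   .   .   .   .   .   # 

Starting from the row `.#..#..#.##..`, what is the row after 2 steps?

............#
.##########..

.##########..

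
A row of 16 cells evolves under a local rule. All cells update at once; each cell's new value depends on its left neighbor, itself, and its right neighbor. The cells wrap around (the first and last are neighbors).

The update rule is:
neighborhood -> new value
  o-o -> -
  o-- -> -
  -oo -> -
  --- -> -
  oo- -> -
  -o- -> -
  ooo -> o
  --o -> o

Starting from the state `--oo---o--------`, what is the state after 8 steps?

-o----o---------
o----o----------
----o----------o
---o----------o-
--o----------o--
-o----------o---
o----------o----
----------o----o

----------o----o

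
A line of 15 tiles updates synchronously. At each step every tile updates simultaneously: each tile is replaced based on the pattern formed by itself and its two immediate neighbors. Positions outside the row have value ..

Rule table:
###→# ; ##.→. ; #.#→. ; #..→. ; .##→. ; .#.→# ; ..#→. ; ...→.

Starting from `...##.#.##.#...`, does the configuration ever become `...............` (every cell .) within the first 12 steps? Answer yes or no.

......#....#...
......#....#...  (fixed point — unchanged through step 12)
step 12 is ......#....#..., still not uniform .

no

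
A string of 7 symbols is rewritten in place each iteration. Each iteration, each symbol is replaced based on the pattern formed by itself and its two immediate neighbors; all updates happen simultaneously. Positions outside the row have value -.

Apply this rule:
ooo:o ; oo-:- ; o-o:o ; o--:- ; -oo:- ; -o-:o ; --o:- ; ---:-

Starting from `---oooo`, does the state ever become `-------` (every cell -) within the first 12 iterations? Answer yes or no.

iteration 1: ----oo-
iteration 2: -------
all cells are - at iteration 2

yes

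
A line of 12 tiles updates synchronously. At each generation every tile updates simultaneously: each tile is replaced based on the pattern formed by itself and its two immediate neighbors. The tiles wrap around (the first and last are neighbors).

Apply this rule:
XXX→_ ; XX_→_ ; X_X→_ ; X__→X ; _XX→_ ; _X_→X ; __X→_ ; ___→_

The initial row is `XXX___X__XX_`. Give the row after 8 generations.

generation 1: ___X__XX____
generation 2: ___XX___X___
generation 3: _____X__XX__
generation 4: _____XX___X_
generation 5: _______X__XX
generation 6: X______XX___
generation 7: XX_______X__
generation 8: __X______XX_

__X______XX_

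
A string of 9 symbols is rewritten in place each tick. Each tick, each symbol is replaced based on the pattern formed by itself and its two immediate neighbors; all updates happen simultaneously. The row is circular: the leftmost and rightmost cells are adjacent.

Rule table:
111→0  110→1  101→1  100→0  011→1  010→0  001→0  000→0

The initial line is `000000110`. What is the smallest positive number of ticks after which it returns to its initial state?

1

tick 1: 000000110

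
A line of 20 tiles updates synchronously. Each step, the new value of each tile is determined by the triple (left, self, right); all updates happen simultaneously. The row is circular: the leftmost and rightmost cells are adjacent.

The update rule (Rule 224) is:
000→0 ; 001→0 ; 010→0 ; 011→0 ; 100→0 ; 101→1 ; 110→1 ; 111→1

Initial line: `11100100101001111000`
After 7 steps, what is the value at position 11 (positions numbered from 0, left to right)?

01100000010000111000
00100000000000011000
00000000000000001000
00000000000000000000
00000000000000000000  (fixed point — unchanged through step 7)
position 11 holds 0

0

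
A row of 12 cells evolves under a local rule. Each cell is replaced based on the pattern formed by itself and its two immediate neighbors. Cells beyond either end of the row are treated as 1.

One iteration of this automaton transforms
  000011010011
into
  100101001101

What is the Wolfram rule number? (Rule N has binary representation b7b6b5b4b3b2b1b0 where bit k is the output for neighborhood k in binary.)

210

position 11: 111 → 1  (bit 7 = 1)
position 5: 110 → 1  (bit 6 = 1)
position 6: 101 → 0  (bit 5 = 0)
position 0: 100 → 1  (bit 4 = 1)
position 4: 011 → 0  (bit 3 = 0)
position 7: 010 → 0  (bit 2 = 0)
position 3: 001 → 1  (bit 1 = 1)
position 1: 000 → 0  (bit 0 = 0)
bits b7..b0 = 11010010 = 210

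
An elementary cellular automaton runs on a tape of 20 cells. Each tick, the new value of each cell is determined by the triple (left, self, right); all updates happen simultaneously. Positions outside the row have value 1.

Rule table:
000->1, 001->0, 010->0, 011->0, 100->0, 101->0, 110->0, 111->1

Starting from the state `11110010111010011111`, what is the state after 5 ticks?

00000111111111000000

11100000010000001111
11001111000111100111
10000110010011000011
00110000000000011001
00000111111111000000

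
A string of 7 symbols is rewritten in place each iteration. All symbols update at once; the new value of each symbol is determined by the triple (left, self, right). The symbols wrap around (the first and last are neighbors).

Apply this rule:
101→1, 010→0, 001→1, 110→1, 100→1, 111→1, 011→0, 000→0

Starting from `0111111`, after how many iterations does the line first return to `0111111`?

7

1011111
1101111
1110111
1111011
1111101
1111110
0111111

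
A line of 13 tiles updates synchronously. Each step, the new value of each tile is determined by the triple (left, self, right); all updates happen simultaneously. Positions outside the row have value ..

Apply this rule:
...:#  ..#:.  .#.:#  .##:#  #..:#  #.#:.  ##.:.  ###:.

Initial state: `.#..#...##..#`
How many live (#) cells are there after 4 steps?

5

step 1: .##.###.#.#.#
step 2: .#..#...#.#.#
step 3: .##.###.#.#.#  (repeats step 1; period 2)
step 4: .#..#...#.#.#
count of #: 5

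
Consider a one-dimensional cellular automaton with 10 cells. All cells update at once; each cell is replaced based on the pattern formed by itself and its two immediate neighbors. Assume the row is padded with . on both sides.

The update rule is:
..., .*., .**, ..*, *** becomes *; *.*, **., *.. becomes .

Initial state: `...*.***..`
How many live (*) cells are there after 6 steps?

5

step 1: ****.**..*
step 2: ***..*..**
step 3: **..**.**.
step 4: *..**..*..
step 5: *.**..**.*
step 6: *.*..**..*
count of *: 5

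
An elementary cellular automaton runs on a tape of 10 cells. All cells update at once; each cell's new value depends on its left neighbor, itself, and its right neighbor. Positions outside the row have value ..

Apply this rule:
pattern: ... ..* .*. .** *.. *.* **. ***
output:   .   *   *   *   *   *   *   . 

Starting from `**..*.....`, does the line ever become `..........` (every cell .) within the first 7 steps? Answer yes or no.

no

******....
*....**...
**..****..
*****..**.
*...******
**.**....*
******..**
step 7 is ******..**, still not uniform .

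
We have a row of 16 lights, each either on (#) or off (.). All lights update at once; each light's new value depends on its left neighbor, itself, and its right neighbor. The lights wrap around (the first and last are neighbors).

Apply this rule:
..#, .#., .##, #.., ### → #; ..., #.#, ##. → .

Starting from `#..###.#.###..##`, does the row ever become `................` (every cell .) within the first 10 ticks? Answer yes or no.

no

.####..#.##.####
.###.###.#..###.
###..##..#####.#
##.###.######..#
#..##..#####.###
.###.######..###
.##..#####.####.
##.######..###.#
#..#####.####..#
.######..###.###
tick 10 is .######..###.###, still not uniform .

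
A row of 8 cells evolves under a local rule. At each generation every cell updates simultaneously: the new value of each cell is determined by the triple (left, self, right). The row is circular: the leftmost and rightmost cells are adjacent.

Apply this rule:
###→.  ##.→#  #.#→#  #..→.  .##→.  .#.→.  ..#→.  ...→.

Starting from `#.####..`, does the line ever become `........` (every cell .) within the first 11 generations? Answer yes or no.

.#...#..
........
all cells are . at generation 2

yes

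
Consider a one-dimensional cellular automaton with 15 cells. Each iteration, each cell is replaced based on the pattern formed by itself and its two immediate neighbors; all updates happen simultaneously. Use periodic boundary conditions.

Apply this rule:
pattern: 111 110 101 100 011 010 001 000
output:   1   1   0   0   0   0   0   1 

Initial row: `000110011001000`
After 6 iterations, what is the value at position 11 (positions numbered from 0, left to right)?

110010001000011
110000100011001
110110001001000
010010100000010
000000001111000
111111100111011
position 11 holds 1

1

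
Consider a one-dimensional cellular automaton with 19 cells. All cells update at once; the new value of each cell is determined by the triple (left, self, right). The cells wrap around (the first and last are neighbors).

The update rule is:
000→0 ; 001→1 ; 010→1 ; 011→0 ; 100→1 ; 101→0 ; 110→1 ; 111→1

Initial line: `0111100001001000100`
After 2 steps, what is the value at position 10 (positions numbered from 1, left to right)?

1

1011110011111101110
1001111101111100110
position 10 holds 1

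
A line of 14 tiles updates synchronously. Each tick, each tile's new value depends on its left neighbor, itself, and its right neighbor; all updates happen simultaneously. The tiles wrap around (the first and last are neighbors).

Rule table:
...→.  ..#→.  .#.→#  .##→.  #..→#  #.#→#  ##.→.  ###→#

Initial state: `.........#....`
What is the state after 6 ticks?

.#............

.........##...
...........#..
...........##.
.............#
#............#
.#............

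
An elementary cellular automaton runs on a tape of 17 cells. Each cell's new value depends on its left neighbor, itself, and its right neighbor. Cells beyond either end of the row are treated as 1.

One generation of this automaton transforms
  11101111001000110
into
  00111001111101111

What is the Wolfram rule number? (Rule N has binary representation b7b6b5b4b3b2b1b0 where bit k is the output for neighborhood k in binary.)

position 0: 111 → 0  (bit 7 = 0)
position 2: 110 → 1  (bit 6 = 1)
position 3: 101 → 1  (bit 5 = 1)
position 8: 100 → 1  (bit 4 = 1)
position 4: 011 → 1  (bit 3 = 1)
position 10: 010 → 1  (bit 2 = 1)
position 9: 001 → 1  (bit 1 = 1)
position 12: 000 → 0  (bit 0 = 0)
bits b7..b0 = 01111110 = 126

126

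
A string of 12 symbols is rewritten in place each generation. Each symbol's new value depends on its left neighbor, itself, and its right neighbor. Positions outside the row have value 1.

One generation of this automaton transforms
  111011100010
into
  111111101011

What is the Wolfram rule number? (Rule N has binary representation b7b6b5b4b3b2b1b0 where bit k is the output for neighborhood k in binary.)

position 0: 111 → 1  (bit 7 = 1)
position 2: 110 → 1  (bit 6 = 1)
position 3: 101 → 1  (bit 5 = 1)
position 7: 100 → 0  (bit 4 = 0)
position 4: 011 → 1  (bit 3 = 1)
position 10: 010 → 1  (bit 2 = 1)
position 9: 001 → 0  (bit 1 = 0)
position 8: 000 → 1  (bit 0 = 1)
bits b7..b0 = 11101101 = 237

237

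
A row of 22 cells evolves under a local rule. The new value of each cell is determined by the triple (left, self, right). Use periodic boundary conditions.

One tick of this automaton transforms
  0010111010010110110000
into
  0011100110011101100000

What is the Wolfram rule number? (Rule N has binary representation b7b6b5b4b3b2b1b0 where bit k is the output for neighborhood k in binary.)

position 5: 111 → 0  (bit 7 = 0)
position 6: 110 → 0  (bit 6 = 0)
position 3: 101 → 1  (bit 5 = 1)
position 9: 100 → 0  (bit 4 = 0)
position 4: 011 → 1  (bit 3 = 1)
position 2: 010 → 1  (bit 2 = 1)
position 1: 001 → 0  (bit 1 = 0)
position 0: 000 → 0  (bit 0 = 0)
bits b7..b0 = 00101100 = 44

44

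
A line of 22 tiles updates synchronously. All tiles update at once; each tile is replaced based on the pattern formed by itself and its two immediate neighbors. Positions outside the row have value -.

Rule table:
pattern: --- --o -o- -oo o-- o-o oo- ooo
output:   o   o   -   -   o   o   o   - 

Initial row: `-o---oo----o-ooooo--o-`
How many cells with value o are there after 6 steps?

step 1: o-ooo-ooooo-o----ooo-o
step 2: -o--oo----oo-oooo--oo-
step 3: o-oo-ooooo-oo---ooo-oo
step 4: -o-oo----oo-oooo--oo-o
step 5: o-o-ooooo-oo---ooo-oo-
step 6: -o-o----oo-oooo--oo-oo
count of o: 12

12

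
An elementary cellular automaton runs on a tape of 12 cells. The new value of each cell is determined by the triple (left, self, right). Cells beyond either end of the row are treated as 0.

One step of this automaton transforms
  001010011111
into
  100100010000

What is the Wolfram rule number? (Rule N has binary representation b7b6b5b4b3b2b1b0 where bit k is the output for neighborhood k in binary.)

41

position 8: 111 → 0  (bit 7 = 0)
position 11: 110 → 0  (bit 6 = 0)
position 3: 101 → 1  (bit 5 = 1)
position 5: 100 → 0  (bit 4 = 0)
position 7: 011 → 1  (bit 3 = 1)
position 2: 010 → 0  (bit 2 = 0)
position 1: 001 → 0  (bit 1 = 0)
position 0: 000 → 1  (bit 0 = 1)
bits b7..b0 = 00101001 = 41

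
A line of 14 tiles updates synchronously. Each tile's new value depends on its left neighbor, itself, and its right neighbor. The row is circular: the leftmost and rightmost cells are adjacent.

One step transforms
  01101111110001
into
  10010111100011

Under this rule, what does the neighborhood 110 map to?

At position 2 the neighborhood is 110; the next row has 0 there.

0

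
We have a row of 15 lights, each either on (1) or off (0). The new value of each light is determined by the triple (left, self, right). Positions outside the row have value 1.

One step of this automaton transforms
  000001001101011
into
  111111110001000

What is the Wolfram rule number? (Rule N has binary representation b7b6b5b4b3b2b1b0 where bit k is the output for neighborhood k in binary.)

23

position 14: 111 → 0  (bit 7 = 0)
position 9: 110 → 0  (bit 6 = 0)
position 10: 101 → 0  (bit 5 = 0)
position 0: 100 → 1  (bit 4 = 1)
position 8: 011 → 0  (bit 3 = 0)
position 5: 010 → 1  (bit 2 = 1)
position 4: 001 → 1  (bit 1 = 1)
position 1: 000 → 1  (bit 0 = 1)
bits b7..b0 = 00010111 = 23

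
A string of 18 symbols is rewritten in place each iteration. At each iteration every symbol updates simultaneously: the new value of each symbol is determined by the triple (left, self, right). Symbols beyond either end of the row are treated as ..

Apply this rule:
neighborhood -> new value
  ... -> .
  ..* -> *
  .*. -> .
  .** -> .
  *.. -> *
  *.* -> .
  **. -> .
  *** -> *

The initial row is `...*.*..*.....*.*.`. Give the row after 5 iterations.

..*...**.*...*...*
.*.*.*....*.*.*.*.
*.....*..*.......*
.*...*.**.*.....*.
*.*.*......*...*.*

*.*.*......*...*.*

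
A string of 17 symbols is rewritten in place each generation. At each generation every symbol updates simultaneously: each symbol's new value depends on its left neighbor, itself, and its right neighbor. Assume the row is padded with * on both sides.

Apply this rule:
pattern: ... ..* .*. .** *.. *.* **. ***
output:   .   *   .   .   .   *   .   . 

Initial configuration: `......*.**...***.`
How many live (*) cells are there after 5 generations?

6

generation 1: .....*.*....*...*
generation 2: ....*.*....*...*.
generation 3: ...*.*....*...*.*
generation 4: ..*.*....*...*.*.
generation 5: .*.*....*...*.*.*
count of *: 6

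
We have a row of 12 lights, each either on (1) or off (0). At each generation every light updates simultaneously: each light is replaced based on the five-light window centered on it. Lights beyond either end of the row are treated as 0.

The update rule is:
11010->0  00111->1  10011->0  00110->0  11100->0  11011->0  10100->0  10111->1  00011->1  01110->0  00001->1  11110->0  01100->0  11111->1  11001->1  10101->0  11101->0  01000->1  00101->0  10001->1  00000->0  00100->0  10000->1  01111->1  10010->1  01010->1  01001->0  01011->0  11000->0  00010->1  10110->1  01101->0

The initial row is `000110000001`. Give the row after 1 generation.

011000100110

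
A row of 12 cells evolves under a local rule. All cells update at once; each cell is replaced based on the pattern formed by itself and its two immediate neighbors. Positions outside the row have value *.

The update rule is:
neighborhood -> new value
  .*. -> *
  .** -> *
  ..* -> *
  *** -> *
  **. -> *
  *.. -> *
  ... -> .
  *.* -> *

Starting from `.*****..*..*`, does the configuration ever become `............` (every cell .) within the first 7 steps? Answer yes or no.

no

************
************  (fixed point — unchanged through step 7)
step 7 is ************, still not uniform .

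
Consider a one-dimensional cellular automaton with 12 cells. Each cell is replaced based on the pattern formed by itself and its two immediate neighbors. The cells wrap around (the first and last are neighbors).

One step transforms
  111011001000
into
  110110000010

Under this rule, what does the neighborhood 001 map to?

At position 7 the neighborhood is 001; the next row has 0 there.

0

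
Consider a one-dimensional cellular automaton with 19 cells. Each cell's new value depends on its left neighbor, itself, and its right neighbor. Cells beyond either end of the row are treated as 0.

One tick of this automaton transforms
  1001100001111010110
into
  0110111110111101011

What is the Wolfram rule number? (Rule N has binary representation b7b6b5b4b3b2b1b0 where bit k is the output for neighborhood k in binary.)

position 10: 111 → 1  (bit 7 = 1)
position 4: 110 → 1  (bit 6 = 1)
position 13: 101 → 1  (bit 5 = 1)
position 1: 100 → 1  (bit 4 = 1)
position 3: 011 → 0  (bit 3 = 0)
position 0: 010 → 0  (bit 2 = 0)
position 2: 001 → 1  (bit 1 = 1)
position 6: 000 → 1  (bit 0 = 1)
bits b7..b0 = 11110011 = 243

243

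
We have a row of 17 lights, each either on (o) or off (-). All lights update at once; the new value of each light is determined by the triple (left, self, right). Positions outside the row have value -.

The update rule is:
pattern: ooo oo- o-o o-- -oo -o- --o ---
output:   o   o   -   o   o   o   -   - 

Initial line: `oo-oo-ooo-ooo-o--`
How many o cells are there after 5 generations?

13

oo-oo-ooo-ooo-oo-
oo-oo-ooo-ooo-ooo
oo-oo-ooo-ooo-ooo  (fixed point — unchanged through generation 5)
count of o: 13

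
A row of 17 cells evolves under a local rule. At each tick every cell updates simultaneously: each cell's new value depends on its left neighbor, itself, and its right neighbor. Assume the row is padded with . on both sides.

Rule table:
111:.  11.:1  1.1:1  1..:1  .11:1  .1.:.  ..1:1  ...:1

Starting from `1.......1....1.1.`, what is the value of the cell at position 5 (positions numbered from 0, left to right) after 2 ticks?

.1111111.1111.1.1
11.....111..11.1.
position 5 holds .

.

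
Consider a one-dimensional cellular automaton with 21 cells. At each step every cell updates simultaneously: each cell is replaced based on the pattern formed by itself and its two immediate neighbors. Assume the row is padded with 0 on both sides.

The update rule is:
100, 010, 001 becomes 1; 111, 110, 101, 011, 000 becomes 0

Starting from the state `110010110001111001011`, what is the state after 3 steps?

001110001010000111000
010001011011001000100
111011000000111101110

111011000000111101110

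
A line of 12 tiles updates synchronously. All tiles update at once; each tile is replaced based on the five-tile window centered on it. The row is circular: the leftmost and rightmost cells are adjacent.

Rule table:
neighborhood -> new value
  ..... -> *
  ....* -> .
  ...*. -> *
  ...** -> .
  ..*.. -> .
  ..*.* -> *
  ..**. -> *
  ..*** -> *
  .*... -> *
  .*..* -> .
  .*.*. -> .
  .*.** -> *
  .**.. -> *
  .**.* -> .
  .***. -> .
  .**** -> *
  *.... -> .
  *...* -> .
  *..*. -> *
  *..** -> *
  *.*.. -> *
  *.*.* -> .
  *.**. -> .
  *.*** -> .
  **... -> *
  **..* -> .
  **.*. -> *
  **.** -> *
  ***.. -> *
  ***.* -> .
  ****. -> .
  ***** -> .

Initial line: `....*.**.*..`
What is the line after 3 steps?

**.***..***.
..*..*.**..*
.*..***.*.*.

.*..***.*.*.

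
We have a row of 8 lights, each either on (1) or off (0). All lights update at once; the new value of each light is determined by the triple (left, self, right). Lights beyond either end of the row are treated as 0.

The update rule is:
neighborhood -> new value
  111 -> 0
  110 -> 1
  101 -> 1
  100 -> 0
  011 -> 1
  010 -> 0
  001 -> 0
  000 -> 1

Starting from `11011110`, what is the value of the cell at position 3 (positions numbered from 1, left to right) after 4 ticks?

1

11110010
10010000
00000111
11110101
position 3 holds 1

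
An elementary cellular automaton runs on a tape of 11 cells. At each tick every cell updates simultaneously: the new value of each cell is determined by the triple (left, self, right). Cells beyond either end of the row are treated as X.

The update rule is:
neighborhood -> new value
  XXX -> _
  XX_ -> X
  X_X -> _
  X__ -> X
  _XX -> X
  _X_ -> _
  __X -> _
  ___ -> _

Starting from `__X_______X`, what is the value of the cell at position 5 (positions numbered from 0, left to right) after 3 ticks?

X__X______X
XX__X_____X
_XX__X____X
position 5 holds X

X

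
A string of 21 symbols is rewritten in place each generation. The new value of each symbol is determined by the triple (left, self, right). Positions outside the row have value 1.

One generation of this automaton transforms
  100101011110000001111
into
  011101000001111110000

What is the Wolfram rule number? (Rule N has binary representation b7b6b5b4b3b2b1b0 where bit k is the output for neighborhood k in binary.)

23

position 8: 111 → 0  (bit 7 = 0)
position 0: 110 → 0  (bit 6 = 0)
position 4: 101 → 0  (bit 5 = 0)
position 1: 100 → 1  (bit 4 = 1)
position 7: 011 → 0  (bit 3 = 0)
position 3: 010 → 1  (bit 2 = 1)
position 2: 001 → 1  (bit 1 = 1)
position 12: 000 → 1  (bit 0 = 1)
bits b7..b0 = 00010111 = 23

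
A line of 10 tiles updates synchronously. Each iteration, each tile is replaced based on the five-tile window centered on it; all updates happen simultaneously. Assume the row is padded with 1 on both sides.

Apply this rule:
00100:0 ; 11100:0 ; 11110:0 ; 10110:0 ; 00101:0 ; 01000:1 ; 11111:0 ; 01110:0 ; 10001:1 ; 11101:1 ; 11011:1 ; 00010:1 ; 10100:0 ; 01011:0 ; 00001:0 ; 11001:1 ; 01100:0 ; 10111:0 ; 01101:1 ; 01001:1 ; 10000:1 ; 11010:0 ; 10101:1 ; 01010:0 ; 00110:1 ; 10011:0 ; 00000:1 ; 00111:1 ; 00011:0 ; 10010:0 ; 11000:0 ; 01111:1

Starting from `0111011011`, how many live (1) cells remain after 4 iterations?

6

1001101101
0101110110
0100011011
0011011101
count of 1: 6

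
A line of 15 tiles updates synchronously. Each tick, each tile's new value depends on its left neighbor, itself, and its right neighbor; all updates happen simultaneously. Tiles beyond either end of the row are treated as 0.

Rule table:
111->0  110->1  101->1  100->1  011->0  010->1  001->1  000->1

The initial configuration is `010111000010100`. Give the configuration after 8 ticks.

110000000000001

tick 1: 111001111111111
tick 2: 001110000000001
tick 3: 110011111111111
tick 4: 011100000000001
tick 5: 100111111111111
tick 6: 111000000000001
tick 7: 001111111111111
tick 8: 110000000000001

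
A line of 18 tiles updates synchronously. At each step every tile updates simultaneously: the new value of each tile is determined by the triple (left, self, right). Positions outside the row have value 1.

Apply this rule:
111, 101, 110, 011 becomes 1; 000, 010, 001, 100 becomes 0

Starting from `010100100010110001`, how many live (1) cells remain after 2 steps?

101000000001110001
110000000001110001
count of 1: 6

6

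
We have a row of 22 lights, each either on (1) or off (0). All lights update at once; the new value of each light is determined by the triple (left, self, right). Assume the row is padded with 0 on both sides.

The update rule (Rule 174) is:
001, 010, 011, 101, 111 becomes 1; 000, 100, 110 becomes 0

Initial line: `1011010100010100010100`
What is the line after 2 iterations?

1101111001111001111000

iteration 1: 1110111100111100111100
iteration 2: 1101111001111001111000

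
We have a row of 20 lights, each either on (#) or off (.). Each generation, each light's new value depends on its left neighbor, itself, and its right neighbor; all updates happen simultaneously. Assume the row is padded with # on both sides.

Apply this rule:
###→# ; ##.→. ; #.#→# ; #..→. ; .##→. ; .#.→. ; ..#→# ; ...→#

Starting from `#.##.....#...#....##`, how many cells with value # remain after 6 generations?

8

.#...####..##..###.#
#..##.##..#...#.#.#.
..#..#...#..##.#.#.#
.#..#..##..#..#.#.#.
#..#..#...#..#.#.#.#
..#..#..##..#.#.#.#.
count of #: 8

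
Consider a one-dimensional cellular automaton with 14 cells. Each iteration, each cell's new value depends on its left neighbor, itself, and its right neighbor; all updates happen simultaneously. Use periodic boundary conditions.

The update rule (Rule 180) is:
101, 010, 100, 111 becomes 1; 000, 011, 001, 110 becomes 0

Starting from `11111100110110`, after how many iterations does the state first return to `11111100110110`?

28

01111010001001
10110111001101
01001010100010
01101111110011
10010111101000
11011011011100
00100100101010
00110110111111
10001001011110
11001101101101
10100010010010
11110011011011
11101000100101
11011100110110
00101010001001
10111111001101
01011110100010
01101101110011
10010010101000
11011011111100
00100101111010
00110110110111
10001001001010
11001101101111
10100010010111
01110011011011
10101000100100
11111100110110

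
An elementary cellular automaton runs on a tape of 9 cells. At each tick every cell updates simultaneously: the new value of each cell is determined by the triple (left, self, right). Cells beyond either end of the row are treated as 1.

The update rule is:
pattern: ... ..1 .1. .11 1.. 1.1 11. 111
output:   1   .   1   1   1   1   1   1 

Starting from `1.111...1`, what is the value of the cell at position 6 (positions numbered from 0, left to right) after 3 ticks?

1111111.1
111111111
111111111
position 6 holds 1

1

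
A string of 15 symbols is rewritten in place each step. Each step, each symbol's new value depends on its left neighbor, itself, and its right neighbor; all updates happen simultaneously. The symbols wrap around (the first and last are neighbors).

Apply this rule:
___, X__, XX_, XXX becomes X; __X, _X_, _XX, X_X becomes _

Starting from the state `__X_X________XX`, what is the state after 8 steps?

X____XXXXXXX__X
XXXX__XXXXXXX__
_XXXX__XXXXXXX_
__XXXX__XXXXXXX
X__XXXX__XXXXXX
XX__XXXX__XXXXX
XXX__XXXX__XXXX
XXXX__XXXX__XXX

XXXX__XXXX__XXX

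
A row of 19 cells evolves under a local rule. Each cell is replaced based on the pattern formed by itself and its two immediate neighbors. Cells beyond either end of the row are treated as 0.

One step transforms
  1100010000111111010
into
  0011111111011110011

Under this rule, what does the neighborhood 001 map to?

1

At position 4 the neighborhood is 001; the next row has 1 there.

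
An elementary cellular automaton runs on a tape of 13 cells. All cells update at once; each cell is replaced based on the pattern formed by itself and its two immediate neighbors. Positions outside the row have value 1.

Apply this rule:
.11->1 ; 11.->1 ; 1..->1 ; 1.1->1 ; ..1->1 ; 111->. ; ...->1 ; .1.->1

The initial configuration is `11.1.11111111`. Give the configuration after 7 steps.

.11111.......

.11111.......
11...11111111
.11111.......  (repeats step 1; period 2)
step 7: .11111.......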